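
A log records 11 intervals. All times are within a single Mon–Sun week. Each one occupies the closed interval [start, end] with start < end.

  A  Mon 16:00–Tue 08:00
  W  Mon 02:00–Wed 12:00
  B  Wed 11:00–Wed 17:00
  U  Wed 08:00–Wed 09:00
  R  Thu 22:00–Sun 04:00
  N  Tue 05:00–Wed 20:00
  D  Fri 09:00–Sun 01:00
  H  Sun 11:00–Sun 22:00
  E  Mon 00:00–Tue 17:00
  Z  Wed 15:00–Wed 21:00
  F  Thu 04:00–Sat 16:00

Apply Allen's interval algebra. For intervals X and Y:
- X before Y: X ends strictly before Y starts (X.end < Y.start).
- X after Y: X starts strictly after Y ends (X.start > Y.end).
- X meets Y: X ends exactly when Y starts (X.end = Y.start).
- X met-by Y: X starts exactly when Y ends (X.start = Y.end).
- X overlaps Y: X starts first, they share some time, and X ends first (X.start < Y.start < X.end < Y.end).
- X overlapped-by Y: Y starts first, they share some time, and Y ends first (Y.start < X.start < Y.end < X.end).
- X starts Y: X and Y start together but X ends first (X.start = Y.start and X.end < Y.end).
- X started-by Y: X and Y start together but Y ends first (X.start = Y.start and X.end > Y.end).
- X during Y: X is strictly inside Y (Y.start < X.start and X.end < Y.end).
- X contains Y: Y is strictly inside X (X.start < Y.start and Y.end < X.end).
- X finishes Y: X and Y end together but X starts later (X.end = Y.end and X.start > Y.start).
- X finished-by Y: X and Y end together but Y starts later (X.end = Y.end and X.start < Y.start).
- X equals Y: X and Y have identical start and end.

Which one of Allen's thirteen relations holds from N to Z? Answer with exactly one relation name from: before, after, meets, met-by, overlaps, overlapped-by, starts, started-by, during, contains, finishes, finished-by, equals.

overlaps

N = [Tue 05:00, Wed 20:00]; Z = [Wed 15:00, Wed 21:00].
Compare endpoints: N.start < Z.start, N.start < Z.end, N.end > Z.start, N.end < Z.end.
That pattern is 'overlaps'.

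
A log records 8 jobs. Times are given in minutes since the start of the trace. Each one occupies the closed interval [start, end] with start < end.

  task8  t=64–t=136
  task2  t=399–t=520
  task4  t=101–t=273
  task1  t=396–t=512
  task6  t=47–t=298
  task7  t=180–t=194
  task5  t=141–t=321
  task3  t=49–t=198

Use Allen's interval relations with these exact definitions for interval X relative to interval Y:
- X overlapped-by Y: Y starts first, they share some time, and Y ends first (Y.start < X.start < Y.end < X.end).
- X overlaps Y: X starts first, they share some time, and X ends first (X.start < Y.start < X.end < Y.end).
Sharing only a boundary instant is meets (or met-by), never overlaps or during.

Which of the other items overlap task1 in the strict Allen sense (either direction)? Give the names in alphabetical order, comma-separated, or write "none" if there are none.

task2

Target task1 = [t=396, t=512].
task2 [t=399, t=520] → overlapped-by → yes.
task3 [t=49, t=198] → before → no.
task4 [t=101, t=273] → before → no.
task5 [t=141, t=321] → before → no.
task6 [t=47, t=298] → before → no.
task7 [t=180, t=194] → before → no.
task8 [t=64, t=136] → before → no.
Result: task2.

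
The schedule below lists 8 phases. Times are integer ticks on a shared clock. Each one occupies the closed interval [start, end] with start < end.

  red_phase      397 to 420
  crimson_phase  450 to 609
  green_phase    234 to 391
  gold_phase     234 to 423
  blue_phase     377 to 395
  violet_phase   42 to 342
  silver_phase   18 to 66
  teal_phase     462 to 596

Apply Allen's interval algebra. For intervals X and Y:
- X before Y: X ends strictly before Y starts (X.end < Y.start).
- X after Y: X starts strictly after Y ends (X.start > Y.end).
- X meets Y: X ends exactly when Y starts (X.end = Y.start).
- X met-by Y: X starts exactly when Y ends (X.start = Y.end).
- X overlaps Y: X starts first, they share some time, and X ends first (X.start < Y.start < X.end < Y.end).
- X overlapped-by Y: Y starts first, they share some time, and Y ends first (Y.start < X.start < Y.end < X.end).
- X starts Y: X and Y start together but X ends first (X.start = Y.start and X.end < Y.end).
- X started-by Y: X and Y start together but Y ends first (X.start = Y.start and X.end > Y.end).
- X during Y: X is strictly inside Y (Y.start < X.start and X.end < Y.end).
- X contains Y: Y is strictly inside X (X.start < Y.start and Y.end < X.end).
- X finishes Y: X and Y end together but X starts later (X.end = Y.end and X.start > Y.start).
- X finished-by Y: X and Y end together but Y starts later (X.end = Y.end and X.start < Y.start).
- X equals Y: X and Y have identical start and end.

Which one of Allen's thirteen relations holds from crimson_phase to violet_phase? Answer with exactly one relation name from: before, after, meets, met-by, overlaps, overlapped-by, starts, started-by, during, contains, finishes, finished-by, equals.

after

crimson_phase = [450, 609]; violet_phase = [42, 342].
Compare endpoints: crimson_phase.start > violet_phase.start, crimson_phase.start > violet_phase.end, crimson_phase.end > violet_phase.start, crimson_phase.end > violet_phase.end.
That pattern is 'after'.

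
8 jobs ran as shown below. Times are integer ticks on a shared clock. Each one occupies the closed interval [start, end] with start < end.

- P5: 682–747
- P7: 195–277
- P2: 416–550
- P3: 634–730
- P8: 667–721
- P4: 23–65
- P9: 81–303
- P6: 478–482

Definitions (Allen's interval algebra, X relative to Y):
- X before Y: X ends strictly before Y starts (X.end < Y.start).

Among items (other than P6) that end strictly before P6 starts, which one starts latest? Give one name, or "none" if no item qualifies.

Target P6 = [478, 482].
P2 [416, 550] → contains → excluded.
P3 [634, 730] → after → excluded.
P4 [23, 65] → before → candidate.
P5 [682, 747] → after → excluded.
P7 [195, 277] → before → candidate.
P8 [667, 721] → after → excluded.
P9 [81, 303] → before → candidate.
Among candidates, latest start is 195 → P7.

P7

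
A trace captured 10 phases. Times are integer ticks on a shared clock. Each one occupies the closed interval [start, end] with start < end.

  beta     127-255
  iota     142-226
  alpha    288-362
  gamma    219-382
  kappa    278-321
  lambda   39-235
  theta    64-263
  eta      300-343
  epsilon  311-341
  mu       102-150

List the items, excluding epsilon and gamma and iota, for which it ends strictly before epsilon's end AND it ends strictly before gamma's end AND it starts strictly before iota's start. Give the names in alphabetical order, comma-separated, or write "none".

beta, lambda, mu, theta

Conditions: its end is strictly before epsilon's end (X.end < 341) AND its end is strictly before gamma's end (X.end < 382) AND its start is strictly before iota's start (X.start < 142).
alpha: end 362 < 341? ✗; end 362 < 382? ✓; start 288 < 142? ✗ → no.
beta: end 255 < 341? ✓; end 255 < 382? ✓; start 127 < 142? ✓ → yes.
eta: end 343 < 341? ✗; end 343 < 382? ✓; start 300 < 142? ✗ → no.
kappa: end 321 < 341? ✓; end 321 < 382? ✓; start 278 < 142? ✗ → no.
lambda: end 235 < 341? ✓; end 235 < 382? ✓; start 39 < 142? ✓ → yes.
mu: end 150 < 341? ✓; end 150 < 382? ✓; start 102 < 142? ✓ → yes.
theta: end 263 < 341? ✓; end 263 < 382? ✓; start 64 < 142? ✓ → yes.
Result: beta, lambda, mu, theta.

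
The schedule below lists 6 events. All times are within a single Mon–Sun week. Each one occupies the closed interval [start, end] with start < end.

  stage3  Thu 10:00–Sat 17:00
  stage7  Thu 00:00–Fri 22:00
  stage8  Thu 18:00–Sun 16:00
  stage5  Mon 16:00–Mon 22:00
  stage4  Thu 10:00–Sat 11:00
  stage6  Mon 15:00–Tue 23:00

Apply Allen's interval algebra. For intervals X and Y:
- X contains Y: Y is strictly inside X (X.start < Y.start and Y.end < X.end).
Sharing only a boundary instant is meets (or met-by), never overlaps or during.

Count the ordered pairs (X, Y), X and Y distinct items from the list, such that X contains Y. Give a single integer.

Checking all 30 ordered pairs for relation 'contains'; matching pairs in alphabetical order:
(stage6, stage5): stage6 contains stage5 ✓
Count: 1.

1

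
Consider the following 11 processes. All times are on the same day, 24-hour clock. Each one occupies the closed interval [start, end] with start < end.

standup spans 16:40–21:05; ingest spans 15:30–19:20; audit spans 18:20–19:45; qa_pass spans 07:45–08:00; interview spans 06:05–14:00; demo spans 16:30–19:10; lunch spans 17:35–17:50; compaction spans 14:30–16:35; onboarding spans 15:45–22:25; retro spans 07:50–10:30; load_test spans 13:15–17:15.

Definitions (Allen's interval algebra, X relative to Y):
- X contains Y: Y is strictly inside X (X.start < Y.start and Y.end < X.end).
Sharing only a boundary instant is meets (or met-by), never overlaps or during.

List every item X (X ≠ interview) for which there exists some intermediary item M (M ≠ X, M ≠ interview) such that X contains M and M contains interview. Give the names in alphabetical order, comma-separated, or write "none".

Target interview = [06:05, 14:00].
Intermediaries M with M contains interview: none.
Union: none.

none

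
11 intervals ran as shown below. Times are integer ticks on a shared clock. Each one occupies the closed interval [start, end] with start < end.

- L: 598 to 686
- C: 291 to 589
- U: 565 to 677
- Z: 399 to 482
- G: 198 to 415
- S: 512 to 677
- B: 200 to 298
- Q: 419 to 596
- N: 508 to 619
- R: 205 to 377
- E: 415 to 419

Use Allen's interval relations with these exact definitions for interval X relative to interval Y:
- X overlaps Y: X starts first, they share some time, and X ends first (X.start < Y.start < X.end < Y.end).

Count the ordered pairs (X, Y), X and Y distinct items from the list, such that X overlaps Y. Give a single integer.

Checking all 110 ordered pairs for relation 'overlaps'; matching pairs in alphabetical order:
(B, C): B overlaps C ✓
(B, R): B overlaps R ✓
(C, N): C overlaps N ✓
(C, Q): C overlaps Q ✓
(C, S): C overlaps S ✓
(C, U): C overlaps U ✓
(G, C): G overlaps C ✓
(G, Z): G overlaps Z ✓
(N, L): N overlaps L ✓
(N, S): N overlaps S ✓
(N, U): N overlaps U ✓
(Q, N): Q overlaps N ✓
(Q, S): Q overlaps S ✓
(Q, U): Q overlaps U ✓
(R, C): R overlaps C ✓
(S, L): S overlaps L ✓
(U, L): U overlaps L ✓
(Z, Q): Z overlaps Q ✓
Count: 18.

18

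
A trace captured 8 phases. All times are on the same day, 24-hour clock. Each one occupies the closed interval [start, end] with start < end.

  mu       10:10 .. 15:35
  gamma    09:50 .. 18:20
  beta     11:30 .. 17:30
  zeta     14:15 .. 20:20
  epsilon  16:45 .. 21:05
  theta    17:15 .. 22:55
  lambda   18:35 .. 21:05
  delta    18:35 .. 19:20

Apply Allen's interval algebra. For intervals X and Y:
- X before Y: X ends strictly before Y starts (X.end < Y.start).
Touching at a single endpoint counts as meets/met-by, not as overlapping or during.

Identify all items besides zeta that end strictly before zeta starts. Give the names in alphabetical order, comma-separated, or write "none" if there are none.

none

Target zeta = [14:15, 20:20].
beta [11:30, 17:30] → overlaps → no.
delta [18:35, 19:20] → during → no.
epsilon [16:45, 21:05] → overlapped-by → no.
gamma [09:50, 18:20] → overlaps → no.
lambda [18:35, 21:05] → overlapped-by → no.
mu [10:10, 15:35] → overlaps → no.
theta [17:15, 22:55] → overlapped-by → no.
Result: none.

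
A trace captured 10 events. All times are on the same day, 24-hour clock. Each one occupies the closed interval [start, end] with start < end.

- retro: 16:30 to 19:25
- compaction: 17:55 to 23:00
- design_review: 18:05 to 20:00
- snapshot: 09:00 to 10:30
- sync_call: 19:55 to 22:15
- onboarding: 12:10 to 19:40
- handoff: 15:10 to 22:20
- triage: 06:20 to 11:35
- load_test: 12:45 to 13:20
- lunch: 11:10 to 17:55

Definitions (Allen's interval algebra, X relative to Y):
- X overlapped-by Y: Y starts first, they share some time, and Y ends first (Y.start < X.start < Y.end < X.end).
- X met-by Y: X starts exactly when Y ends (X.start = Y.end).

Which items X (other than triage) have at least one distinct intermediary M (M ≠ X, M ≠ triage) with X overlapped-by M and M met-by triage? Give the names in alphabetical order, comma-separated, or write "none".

Target triage = [06:20, 11:35].
Intermediaries M with M met-by triage: none.
Union: none.

none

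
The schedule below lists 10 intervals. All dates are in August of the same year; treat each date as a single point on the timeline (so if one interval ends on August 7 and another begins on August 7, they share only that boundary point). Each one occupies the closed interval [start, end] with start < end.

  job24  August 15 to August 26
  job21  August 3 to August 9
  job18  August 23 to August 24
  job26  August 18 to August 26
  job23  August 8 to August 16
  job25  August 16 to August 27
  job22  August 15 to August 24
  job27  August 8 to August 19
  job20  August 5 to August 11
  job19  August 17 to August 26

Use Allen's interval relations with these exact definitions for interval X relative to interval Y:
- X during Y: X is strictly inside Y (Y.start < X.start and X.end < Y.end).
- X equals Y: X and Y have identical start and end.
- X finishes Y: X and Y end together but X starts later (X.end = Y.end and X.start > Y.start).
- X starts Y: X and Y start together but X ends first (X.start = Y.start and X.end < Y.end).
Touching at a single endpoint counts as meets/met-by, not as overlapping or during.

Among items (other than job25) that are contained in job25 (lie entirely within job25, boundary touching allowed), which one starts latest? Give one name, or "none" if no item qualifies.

job18

Target job25 = [August 16, August 27].
job18 [August 23, August 24] → during → candidate.
job19 [August 17, August 26] → during → candidate.
job20 [August 5, August 11] → before → excluded.
job21 [August 3, August 9] → before → excluded.
job22 [August 15, August 24] → overlaps → excluded.
job23 [August 8, August 16] → meets → excluded.
job24 [August 15, August 26] → overlaps → excluded.
job26 [August 18, August 26] → during → candidate.
job27 [August 8, August 19] → overlaps → excluded.
Among candidates, latest start is August 23 → job18.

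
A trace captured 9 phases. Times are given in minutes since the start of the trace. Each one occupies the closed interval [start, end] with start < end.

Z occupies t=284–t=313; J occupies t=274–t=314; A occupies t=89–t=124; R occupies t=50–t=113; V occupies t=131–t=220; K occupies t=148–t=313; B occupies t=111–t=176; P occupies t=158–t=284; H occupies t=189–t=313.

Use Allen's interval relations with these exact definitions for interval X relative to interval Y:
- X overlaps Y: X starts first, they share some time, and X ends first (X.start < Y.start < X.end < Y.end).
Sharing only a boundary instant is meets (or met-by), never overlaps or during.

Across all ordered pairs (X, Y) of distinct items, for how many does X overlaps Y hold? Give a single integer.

13

Checking all 72 ordered pairs for relation 'overlaps'; matching pairs in alphabetical order:
(A, B): A overlaps B ✓
(B, K): B overlaps K ✓
(B, P): B overlaps P ✓
(B, V): B overlaps V ✓
(H, J): H overlaps J ✓
(K, J): K overlaps J ✓
(P, H): P overlaps H ✓
(P, J): P overlaps J ✓
(R, A): R overlaps A ✓
(R, B): R overlaps B ✓
(V, H): V overlaps H ✓
(V, K): V overlaps K ✓
(V, P): V overlaps P ✓
Count: 13.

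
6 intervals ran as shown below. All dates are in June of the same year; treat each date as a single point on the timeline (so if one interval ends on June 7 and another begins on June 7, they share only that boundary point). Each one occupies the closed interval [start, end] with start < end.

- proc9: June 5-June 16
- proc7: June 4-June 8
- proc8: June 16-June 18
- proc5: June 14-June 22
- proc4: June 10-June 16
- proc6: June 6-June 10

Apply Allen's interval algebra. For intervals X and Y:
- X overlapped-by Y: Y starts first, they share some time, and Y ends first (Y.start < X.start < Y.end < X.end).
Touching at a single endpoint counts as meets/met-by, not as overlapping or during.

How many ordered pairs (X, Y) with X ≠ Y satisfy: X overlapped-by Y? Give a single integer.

4

Checking all 30 ordered pairs for relation 'overlapped-by'; matching pairs in alphabetical order:
(proc5, proc4): proc5 overlapped-by proc4 ✓
(proc5, proc9): proc5 overlapped-by proc9 ✓
(proc6, proc7): proc6 overlapped-by proc7 ✓
(proc9, proc7): proc9 overlapped-by proc7 ✓
Count: 4.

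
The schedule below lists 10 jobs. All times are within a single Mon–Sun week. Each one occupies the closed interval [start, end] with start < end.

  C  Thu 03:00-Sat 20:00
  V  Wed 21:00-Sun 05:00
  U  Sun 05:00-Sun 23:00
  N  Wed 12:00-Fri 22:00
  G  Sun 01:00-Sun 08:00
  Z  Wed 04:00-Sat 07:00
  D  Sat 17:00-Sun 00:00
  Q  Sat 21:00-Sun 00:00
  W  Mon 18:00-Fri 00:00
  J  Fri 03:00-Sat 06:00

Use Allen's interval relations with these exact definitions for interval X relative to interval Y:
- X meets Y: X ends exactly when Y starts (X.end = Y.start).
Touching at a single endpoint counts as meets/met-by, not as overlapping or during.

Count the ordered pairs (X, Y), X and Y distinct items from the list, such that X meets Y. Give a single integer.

1

Checking all 90 ordered pairs for relation 'meets'; matching pairs in alphabetical order:
(V, U): V meets U ✓
Count: 1.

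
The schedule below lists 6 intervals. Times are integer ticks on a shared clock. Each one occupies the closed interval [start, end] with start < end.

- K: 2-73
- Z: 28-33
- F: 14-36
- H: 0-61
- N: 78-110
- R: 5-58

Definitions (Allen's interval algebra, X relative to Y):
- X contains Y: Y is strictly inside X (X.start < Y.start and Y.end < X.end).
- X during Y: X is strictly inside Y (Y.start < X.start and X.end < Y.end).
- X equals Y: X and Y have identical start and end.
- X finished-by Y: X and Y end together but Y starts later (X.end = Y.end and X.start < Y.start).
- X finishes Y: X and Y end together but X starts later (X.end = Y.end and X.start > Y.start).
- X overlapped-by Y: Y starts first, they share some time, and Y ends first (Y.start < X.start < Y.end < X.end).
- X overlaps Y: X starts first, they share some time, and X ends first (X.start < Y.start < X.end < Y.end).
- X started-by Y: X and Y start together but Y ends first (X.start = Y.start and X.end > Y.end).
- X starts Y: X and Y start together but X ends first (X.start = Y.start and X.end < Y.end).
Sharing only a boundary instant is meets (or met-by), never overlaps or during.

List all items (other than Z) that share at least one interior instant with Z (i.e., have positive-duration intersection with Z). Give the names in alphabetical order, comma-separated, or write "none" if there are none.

Target Z = [28, 33].
F [14, 36] → contains → yes.
H [0, 61] → contains → yes.
K [2, 73] → contains → yes.
N [78, 110] → after → no.
R [5, 58] → contains → yes.
Result: F, H, K, R.

F, H, K, R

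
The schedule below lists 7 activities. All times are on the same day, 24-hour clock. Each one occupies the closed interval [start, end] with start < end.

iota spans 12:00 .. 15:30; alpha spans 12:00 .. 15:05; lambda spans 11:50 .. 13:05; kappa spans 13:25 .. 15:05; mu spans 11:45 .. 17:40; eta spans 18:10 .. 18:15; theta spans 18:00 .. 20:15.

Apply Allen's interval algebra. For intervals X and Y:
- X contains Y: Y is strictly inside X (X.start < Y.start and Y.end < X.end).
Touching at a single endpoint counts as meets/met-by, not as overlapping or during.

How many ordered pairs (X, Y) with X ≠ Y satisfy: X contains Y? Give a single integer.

6

Checking all 42 ordered pairs for relation 'contains'; matching pairs in alphabetical order:
(iota, kappa): iota contains kappa ✓
(mu, alpha): mu contains alpha ✓
(mu, iota): mu contains iota ✓
(mu, kappa): mu contains kappa ✓
(mu, lambda): mu contains lambda ✓
(theta, eta): theta contains eta ✓
Count: 6.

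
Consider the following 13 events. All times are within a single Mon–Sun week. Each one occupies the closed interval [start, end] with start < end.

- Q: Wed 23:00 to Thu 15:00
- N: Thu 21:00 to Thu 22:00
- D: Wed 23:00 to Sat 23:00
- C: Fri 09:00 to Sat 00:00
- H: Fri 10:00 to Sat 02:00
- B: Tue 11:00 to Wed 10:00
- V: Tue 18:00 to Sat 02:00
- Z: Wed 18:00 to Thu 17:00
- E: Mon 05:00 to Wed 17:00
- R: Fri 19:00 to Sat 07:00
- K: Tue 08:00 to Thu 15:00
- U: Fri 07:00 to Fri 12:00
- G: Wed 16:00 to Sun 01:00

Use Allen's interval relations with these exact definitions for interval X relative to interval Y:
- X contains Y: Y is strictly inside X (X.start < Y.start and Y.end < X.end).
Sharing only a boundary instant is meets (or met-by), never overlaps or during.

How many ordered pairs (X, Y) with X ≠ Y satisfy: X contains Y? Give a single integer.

21

Checking all 156 ordered pairs for relation 'contains'; matching pairs in alphabetical order:
(D, C): D contains C ✓
(D, H): D contains H ✓
(D, N): D contains N ✓
(D, R): D contains R ✓
(D, U): D contains U ✓
(E, B): E contains B ✓
(G, C): G contains C ✓
(G, D): G contains D ✓
(G, H): G contains H ✓
(G, N): G contains N ✓
(G, Q): G contains Q ✓
(G, R): G contains R ✓
(G, U): G contains U ✓
(G, Z): G contains Z ✓
(K, B): K contains B ✓
(V, C): V contains C ✓
(V, N): V contains N ✓
(V, Q): V contains Q ✓
(V, U): V contains U ✓
(V, Z): V contains Z ✓
(Z, Q): Z contains Q ✓
Count: 21.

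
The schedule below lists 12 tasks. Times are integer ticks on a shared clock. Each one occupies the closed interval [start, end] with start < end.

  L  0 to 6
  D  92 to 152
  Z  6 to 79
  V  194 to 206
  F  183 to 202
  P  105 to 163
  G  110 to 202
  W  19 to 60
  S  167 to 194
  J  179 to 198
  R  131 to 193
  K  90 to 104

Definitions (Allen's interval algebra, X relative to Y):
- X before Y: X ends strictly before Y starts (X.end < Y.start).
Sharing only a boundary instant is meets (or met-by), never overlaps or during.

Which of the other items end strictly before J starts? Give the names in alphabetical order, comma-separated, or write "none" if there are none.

D, K, L, P, W, Z

Target J = [179, 198].
D [92, 152] → before → yes.
F [183, 202] → overlapped-by → no.
G [110, 202] → contains → no.
K [90, 104] → before → yes.
L [0, 6] → before → yes.
P [105, 163] → before → yes.
R [131, 193] → overlaps → no.
S [167, 194] → overlaps → no.
V [194, 206] → overlapped-by → no.
W [19, 60] → before → yes.
Z [6, 79] → before → yes.
Result: D, K, L, P, W, Z.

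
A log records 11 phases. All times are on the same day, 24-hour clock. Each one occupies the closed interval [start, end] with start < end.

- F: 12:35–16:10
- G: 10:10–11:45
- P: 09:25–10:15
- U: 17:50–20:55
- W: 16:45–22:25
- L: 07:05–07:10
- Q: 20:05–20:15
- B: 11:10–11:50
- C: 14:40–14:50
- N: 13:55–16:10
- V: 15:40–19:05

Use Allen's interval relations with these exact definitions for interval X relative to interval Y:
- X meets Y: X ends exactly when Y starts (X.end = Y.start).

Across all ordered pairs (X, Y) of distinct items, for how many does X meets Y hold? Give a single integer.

Checking all 110 ordered pairs for relation 'meets'; matching pairs in alphabetical order:
No pair satisfies it.
Count: 0.

0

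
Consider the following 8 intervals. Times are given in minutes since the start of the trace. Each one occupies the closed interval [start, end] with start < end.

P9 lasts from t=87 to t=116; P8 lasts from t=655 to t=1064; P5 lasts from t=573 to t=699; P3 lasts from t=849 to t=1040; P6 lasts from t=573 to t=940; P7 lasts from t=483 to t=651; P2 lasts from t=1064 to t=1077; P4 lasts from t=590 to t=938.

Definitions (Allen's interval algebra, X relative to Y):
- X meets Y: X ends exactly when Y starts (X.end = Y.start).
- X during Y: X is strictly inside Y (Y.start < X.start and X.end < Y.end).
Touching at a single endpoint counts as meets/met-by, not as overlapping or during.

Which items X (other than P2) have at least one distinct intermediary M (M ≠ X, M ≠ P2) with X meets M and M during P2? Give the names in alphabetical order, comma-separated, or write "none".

Target P2 = [t=1064, t=1077].
Intermediaries M with M during P2: none.
Union: none.

none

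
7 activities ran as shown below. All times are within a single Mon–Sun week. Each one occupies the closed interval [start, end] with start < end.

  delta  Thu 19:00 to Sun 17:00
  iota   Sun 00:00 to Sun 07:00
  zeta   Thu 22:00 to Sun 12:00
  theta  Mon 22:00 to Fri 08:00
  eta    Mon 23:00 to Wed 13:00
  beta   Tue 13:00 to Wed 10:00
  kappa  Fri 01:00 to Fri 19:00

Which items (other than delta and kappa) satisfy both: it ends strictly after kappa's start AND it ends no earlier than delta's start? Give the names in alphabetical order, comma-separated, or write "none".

iota, theta, zeta

Conditions: its end is strictly after kappa's start (X.end > Fri 01:00) AND its end is no earlier than delta's start (X.end >= Thu 19:00).
beta: end Wed 10:00 > Fri 01:00? ✗; end Wed 10:00 >= Thu 19:00? ✗ → no.
eta: end Wed 13:00 > Fri 01:00? ✗; end Wed 13:00 >= Thu 19:00? ✗ → no.
iota: end Sun 07:00 > Fri 01:00? ✓; end Sun 07:00 >= Thu 19:00? ✓ → yes.
theta: end Fri 08:00 > Fri 01:00? ✓; end Fri 08:00 >= Thu 19:00? ✓ → yes.
zeta: end Sun 12:00 > Fri 01:00? ✓; end Sun 12:00 >= Thu 19:00? ✓ → yes.
Result: iota, theta, zeta.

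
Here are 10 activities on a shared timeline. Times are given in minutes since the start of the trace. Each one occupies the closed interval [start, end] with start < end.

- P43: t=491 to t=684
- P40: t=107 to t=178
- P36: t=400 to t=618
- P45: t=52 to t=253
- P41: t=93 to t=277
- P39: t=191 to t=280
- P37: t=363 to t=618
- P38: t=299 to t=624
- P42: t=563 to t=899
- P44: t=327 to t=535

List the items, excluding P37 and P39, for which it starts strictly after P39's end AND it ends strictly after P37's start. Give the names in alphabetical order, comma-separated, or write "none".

Conditions: its start is strictly after P39's end (X.start > t=280) AND its end is strictly after P37's start (X.end > t=363).
P36: start t=400 > t=280? ✓; end t=618 > t=363? ✓ → yes.
P38: start t=299 > t=280? ✓; end t=624 > t=363? ✓ → yes.
P40: start t=107 > t=280? ✗; end t=178 > t=363? ✗ → no.
P41: start t=93 > t=280? ✗; end t=277 > t=363? ✗ → no.
P42: start t=563 > t=280? ✓; end t=899 > t=363? ✓ → yes.
P43: start t=491 > t=280? ✓; end t=684 > t=363? ✓ → yes.
P44: start t=327 > t=280? ✓; end t=535 > t=363? ✓ → yes.
P45: start t=52 > t=280? ✗; end t=253 > t=363? ✗ → no.
Result: P36, P38, P42, P43, P44.

P36, P38, P42, P43, P44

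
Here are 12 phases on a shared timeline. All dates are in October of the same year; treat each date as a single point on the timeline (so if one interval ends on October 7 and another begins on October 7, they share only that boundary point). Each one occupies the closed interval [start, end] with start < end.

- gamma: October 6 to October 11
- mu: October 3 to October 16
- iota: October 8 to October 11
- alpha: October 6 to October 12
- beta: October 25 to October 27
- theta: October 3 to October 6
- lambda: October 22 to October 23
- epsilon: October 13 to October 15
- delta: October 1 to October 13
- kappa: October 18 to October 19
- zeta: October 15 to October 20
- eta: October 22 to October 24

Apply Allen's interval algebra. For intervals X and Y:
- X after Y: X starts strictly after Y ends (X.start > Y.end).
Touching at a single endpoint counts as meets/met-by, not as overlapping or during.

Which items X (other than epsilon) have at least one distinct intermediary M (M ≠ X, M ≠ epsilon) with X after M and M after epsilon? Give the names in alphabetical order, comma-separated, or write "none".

beta, eta, lambda

Target epsilon = [October 13, October 15].
Intermediaries M with M after epsilon: beta, eta, kappa, lambda.
Via beta — items with X after beta: none.
Via eta — items with X after eta: beta.
Via kappa — items with X after kappa: beta, eta, lambda.
Via lambda — items with X after lambda: beta.
Union: beta, eta, lambda.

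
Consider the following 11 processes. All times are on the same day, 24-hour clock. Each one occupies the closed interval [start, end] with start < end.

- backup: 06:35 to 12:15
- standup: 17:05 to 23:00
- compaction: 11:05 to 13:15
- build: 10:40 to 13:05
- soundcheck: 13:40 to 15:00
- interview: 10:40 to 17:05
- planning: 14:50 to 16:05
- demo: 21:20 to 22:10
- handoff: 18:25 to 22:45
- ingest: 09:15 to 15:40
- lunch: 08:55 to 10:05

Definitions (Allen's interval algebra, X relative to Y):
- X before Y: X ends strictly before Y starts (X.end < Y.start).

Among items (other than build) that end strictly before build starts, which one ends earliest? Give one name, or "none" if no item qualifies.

Target build = [10:40, 13:05].
backup [06:35, 12:15] → overlaps → excluded.
compaction [11:05, 13:15] → overlapped-by → excluded.
demo [21:20, 22:10] → after → excluded.
handoff [18:25, 22:45] → after → excluded.
ingest [09:15, 15:40] → contains → excluded.
interview [10:40, 17:05] → started-by → excluded.
lunch [08:55, 10:05] → before → candidate.
planning [14:50, 16:05] → after → excluded.
soundcheck [13:40, 15:00] → after → excluded.
standup [17:05, 23:00] → after → excluded.
Among candidates, earliest end is 10:05 → lunch.

lunch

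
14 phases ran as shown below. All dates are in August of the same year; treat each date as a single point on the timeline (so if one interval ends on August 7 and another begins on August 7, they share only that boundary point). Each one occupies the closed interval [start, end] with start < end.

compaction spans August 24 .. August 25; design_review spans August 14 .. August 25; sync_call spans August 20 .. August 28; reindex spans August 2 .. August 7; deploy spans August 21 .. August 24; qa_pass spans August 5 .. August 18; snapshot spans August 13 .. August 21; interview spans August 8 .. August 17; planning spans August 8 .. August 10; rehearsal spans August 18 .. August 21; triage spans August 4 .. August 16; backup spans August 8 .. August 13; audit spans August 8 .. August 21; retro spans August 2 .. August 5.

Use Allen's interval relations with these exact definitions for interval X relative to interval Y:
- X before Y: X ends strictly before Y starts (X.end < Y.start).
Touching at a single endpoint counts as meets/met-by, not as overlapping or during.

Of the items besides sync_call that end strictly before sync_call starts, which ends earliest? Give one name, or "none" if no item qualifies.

Target sync_call = [August 20, August 28].
audit [August 8, August 21] → overlaps → excluded.
backup [August 8, August 13] → before → candidate.
compaction [August 24, August 25] → during → excluded.
deploy [August 21, August 24] → during → excluded.
design_review [August 14, August 25] → overlaps → excluded.
interview [August 8, August 17] → before → candidate.
planning [August 8, August 10] → before → candidate.
qa_pass [August 5, August 18] → before → candidate.
rehearsal [August 18, August 21] → overlaps → excluded.
reindex [August 2, August 7] → before → candidate.
retro [August 2, August 5] → before → candidate.
snapshot [August 13, August 21] → overlaps → excluded.
triage [August 4, August 16] → before → candidate.
Among candidates, earliest end is August 5 → retro.

retro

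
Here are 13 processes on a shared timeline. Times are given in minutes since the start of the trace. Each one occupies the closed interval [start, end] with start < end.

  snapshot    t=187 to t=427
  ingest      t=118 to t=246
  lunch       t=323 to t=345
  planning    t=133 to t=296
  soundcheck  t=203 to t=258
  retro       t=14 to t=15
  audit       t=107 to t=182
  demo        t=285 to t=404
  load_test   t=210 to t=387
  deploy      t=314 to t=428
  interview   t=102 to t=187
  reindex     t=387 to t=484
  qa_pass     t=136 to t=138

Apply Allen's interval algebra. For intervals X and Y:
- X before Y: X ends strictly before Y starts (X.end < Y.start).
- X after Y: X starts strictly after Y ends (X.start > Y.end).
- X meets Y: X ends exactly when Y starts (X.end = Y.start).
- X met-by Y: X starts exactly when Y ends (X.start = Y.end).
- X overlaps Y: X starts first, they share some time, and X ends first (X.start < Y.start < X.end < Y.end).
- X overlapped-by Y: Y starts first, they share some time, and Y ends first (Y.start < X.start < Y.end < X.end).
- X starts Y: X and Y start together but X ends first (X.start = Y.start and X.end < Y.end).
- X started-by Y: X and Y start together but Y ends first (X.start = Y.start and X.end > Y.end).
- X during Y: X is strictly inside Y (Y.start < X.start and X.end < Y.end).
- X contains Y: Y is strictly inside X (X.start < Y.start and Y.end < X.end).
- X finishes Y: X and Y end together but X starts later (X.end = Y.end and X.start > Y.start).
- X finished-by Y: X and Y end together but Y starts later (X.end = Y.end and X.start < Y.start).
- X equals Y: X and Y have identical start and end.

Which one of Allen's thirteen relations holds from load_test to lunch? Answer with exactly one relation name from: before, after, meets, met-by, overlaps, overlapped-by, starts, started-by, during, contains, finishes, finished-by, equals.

load_test = [t=210, t=387]; lunch = [t=323, t=345].
Compare endpoints: load_test.start < lunch.start, load_test.start < lunch.end, load_test.end > lunch.start, load_test.end > lunch.end.
That pattern is 'contains'.

contains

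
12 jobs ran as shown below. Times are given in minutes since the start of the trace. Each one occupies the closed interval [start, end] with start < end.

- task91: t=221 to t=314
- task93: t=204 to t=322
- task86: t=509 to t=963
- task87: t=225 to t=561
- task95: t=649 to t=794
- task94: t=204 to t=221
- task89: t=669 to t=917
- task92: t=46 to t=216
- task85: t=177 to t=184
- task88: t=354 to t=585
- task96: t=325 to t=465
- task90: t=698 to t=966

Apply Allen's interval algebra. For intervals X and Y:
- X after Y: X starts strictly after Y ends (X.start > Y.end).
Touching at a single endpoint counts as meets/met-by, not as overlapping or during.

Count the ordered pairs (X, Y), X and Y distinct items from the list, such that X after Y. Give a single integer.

47

Checking all 132 ordered pairs for relation 'after'; matching pairs in alphabetical order:
(task86, task85): task86 after task85 ✓
(task86, task91): task86 after task91 ✓
(task86, task92): task86 after task92 ✓
(task86, task93): task86 after task93 ✓
(task86, task94): task86 after task94 ✓
(task86, task96): task86 after task96 ✓
(task87, task85): task87 after task85 ✓
(task87, task92): task87 after task92 ✓
(task87, task94): task87 after task94 ✓
(task88, task85): task88 after task85 ✓
(task88, task91): task88 after task91 ✓
(task88, task92): task88 after task92 ✓
(task88, task93): task88 after task93 ✓
(task88, task94): task88 after task94 ✓
(task89, task85): task89 after task85 ✓
(task89, task87): task89 after task87 ✓
(task89, task88): task89 after task88 ✓
(task89, task91): task89 after task91 ✓
(task89, task92): task89 after task92 ✓
(task89, task93): task89 after task93 ✓
(task89, task94): task89 after task94 ✓
(task89, task96): task89 after task96 ✓
(task90, task85): task90 after task85 ✓
(task90, task87): task90 after task87 ✓
... plus 23 further pairs not listed.
Count: 47.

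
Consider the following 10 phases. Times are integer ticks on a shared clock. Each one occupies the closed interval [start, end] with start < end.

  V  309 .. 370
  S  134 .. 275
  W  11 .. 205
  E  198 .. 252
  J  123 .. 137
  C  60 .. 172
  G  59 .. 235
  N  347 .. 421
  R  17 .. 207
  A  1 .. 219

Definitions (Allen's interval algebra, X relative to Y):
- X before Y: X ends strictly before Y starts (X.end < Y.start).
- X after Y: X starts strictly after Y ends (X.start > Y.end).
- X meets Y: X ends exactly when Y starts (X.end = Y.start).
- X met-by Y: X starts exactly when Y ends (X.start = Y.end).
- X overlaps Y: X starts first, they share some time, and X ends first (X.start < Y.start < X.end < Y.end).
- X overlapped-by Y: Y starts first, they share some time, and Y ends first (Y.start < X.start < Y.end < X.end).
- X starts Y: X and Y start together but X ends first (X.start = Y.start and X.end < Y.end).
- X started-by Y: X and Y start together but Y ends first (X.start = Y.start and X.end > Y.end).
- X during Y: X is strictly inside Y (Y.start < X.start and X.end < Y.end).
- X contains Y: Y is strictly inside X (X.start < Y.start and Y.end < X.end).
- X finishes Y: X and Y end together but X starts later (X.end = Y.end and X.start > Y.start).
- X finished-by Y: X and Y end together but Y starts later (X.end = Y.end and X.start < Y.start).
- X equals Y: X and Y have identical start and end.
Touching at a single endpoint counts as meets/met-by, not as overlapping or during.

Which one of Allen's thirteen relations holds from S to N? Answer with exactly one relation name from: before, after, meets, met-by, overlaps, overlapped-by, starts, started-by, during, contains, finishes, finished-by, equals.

before

S = [134, 275]; N = [347, 421].
Compare endpoints: S.start < N.start, S.start < N.end, S.end < N.start, S.end < N.end.
That pattern is 'before'.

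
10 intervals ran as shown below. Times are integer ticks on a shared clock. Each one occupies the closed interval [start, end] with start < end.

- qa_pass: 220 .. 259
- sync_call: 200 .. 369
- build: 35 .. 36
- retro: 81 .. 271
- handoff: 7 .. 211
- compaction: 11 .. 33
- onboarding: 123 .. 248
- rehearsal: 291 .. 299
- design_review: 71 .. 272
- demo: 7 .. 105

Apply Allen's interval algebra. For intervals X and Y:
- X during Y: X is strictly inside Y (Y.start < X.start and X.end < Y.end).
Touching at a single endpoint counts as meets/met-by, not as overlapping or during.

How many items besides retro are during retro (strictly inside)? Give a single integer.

Target retro = [81, 271].
build [35, 36] → before → no.
compaction [11, 33] → before → no.
demo [7, 105] → overlaps → no.
design_review [71, 272] → contains → no.
handoff [7, 211] → overlaps → no.
onboarding [123, 248] → during → counts.
qa_pass [220, 259] → during → counts.
rehearsal [291, 299] → after → no.
sync_call [200, 369] → overlapped-by → no.
Total: 2.

2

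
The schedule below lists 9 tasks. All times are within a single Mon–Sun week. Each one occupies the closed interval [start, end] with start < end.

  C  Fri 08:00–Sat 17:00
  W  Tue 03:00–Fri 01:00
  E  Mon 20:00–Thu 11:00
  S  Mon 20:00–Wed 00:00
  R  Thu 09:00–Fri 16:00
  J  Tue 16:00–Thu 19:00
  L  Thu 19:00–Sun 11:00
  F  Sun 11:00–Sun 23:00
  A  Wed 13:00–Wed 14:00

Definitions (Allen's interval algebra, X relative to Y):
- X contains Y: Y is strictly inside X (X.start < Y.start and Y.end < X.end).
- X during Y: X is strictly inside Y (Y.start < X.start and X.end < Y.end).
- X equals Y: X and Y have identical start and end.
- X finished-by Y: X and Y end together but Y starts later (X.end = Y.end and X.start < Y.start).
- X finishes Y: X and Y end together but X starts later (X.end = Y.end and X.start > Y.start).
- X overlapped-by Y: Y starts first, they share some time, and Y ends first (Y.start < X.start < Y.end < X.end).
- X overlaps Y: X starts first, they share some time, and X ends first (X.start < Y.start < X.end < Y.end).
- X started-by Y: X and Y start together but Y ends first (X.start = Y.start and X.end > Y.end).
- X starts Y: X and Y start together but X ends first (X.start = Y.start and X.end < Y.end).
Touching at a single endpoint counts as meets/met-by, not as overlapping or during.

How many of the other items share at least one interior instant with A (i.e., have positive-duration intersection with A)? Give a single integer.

Target A = [Wed 13:00, Wed 14:00].
C [Fri 08:00, Sat 17:00] → after → no.
E [Mon 20:00, Thu 11:00] → contains → counts.
F [Sun 11:00, Sun 23:00] → after → no.
J [Tue 16:00, Thu 19:00] → contains → counts.
L [Thu 19:00, Sun 11:00] → after → no.
R [Thu 09:00, Fri 16:00] → after → no.
S [Mon 20:00, Wed 00:00] → before → no.
W [Tue 03:00, Fri 01:00] → contains → counts.
Total: 3.

3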